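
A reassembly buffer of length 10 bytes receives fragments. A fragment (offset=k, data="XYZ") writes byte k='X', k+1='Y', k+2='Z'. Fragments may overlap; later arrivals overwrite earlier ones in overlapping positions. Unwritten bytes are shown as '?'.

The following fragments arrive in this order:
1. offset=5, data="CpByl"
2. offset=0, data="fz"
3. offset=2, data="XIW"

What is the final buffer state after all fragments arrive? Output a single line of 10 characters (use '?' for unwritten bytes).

Answer: fzXIWCpByl

Derivation:
Fragment 1: offset=5 data="CpByl" -> buffer=?????CpByl
Fragment 2: offset=0 data="fz" -> buffer=fz???CpByl
Fragment 3: offset=2 data="XIW" -> buffer=fzXIWCpByl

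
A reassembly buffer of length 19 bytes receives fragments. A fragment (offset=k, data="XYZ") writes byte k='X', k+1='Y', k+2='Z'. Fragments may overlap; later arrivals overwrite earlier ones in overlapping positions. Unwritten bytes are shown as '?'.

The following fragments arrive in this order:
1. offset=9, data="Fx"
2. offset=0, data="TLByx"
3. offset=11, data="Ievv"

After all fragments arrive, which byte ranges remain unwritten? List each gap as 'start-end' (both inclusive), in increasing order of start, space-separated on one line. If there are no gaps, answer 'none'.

Answer: 5-8 15-18

Derivation:
Fragment 1: offset=9 len=2
Fragment 2: offset=0 len=5
Fragment 3: offset=11 len=4
Gaps: 5-8 15-18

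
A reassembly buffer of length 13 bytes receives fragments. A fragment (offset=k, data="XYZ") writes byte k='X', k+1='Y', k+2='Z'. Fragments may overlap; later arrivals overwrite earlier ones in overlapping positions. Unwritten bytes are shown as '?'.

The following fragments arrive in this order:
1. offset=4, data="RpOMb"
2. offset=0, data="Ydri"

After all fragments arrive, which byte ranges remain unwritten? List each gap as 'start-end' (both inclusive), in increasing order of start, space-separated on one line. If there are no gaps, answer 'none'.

Answer: 9-12

Derivation:
Fragment 1: offset=4 len=5
Fragment 2: offset=0 len=4
Gaps: 9-12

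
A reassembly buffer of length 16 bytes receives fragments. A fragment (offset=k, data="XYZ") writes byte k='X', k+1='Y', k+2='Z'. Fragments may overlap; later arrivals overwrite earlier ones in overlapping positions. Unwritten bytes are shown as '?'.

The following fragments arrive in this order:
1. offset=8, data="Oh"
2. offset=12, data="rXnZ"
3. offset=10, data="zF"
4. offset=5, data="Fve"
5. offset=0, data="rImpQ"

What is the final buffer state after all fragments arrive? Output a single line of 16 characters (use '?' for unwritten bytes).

Fragment 1: offset=8 data="Oh" -> buffer=????????Oh??????
Fragment 2: offset=12 data="rXnZ" -> buffer=????????Oh??rXnZ
Fragment 3: offset=10 data="zF" -> buffer=????????OhzFrXnZ
Fragment 4: offset=5 data="Fve" -> buffer=?????FveOhzFrXnZ
Fragment 5: offset=0 data="rImpQ" -> buffer=rImpQFveOhzFrXnZ

Answer: rImpQFveOhzFrXnZ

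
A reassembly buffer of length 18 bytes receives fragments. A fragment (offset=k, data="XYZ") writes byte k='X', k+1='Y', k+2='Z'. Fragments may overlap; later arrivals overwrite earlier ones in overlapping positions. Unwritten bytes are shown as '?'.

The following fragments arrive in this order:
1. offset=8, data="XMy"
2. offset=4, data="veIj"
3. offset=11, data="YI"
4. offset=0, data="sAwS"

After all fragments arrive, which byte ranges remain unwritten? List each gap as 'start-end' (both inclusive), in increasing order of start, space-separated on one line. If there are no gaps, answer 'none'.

Fragment 1: offset=8 len=3
Fragment 2: offset=4 len=4
Fragment 3: offset=11 len=2
Fragment 4: offset=0 len=4
Gaps: 13-17

Answer: 13-17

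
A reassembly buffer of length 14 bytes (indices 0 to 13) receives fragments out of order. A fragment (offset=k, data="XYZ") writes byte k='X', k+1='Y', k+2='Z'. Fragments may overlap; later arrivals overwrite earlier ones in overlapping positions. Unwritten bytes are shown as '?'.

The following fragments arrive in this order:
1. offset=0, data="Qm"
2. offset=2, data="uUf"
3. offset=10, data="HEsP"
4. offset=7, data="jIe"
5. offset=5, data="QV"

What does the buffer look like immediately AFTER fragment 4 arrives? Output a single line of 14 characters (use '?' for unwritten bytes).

Answer: QmuUf??jIeHEsP

Derivation:
Fragment 1: offset=0 data="Qm" -> buffer=Qm????????????
Fragment 2: offset=2 data="uUf" -> buffer=QmuUf?????????
Fragment 3: offset=10 data="HEsP" -> buffer=QmuUf?????HEsP
Fragment 4: offset=7 data="jIe" -> buffer=QmuUf??jIeHEsP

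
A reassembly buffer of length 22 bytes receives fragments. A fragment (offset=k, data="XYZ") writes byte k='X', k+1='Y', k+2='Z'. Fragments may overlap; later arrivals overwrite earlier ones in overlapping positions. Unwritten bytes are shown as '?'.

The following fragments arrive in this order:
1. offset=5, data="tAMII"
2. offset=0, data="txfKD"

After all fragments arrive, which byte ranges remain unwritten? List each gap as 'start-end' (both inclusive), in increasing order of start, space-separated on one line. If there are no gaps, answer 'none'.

Fragment 1: offset=5 len=5
Fragment 2: offset=0 len=5
Gaps: 10-21

Answer: 10-21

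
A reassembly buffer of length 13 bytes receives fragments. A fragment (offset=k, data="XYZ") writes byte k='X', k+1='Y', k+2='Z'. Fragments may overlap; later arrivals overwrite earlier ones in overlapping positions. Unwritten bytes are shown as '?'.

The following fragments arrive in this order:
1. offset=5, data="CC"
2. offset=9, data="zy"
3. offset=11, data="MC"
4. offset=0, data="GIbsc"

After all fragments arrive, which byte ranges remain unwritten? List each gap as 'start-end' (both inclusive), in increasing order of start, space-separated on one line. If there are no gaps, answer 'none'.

Answer: 7-8

Derivation:
Fragment 1: offset=5 len=2
Fragment 2: offset=9 len=2
Fragment 3: offset=11 len=2
Fragment 4: offset=0 len=5
Gaps: 7-8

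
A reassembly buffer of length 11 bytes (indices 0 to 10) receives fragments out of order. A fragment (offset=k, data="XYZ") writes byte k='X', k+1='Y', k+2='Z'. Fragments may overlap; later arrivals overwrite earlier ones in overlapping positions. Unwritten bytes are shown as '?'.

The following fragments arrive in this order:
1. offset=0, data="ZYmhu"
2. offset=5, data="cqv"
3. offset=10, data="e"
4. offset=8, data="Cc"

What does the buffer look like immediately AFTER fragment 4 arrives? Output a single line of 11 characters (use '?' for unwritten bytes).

Answer: ZYmhucqvCce

Derivation:
Fragment 1: offset=0 data="ZYmhu" -> buffer=ZYmhu??????
Fragment 2: offset=5 data="cqv" -> buffer=ZYmhucqv???
Fragment 3: offset=10 data="e" -> buffer=ZYmhucqv??e
Fragment 4: offset=8 data="Cc" -> buffer=ZYmhucqvCce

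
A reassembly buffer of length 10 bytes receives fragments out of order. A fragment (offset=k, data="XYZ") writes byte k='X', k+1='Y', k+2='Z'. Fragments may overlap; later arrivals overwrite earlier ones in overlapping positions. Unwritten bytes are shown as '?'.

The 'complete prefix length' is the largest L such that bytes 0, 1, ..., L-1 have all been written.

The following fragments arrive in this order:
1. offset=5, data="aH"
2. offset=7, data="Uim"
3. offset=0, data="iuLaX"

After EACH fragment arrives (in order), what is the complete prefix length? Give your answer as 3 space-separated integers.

Answer: 0 0 10

Derivation:
Fragment 1: offset=5 data="aH" -> buffer=?????aH??? -> prefix_len=0
Fragment 2: offset=7 data="Uim" -> buffer=?????aHUim -> prefix_len=0
Fragment 3: offset=0 data="iuLaX" -> buffer=iuLaXaHUim -> prefix_len=10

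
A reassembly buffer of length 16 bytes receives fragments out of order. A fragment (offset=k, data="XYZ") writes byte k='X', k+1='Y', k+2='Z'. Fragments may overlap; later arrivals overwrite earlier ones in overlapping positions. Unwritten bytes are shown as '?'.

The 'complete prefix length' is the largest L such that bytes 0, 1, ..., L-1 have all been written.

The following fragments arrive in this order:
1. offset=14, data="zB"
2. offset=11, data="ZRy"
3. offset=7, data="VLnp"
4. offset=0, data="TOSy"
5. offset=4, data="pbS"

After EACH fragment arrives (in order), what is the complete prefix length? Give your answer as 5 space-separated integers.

Answer: 0 0 0 4 16

Derivation:
Fragment 1: offset=14 data="zB" -> buffer=??????????????zB -> prefix_len=0
Fragment 2: offset=11 data="ZRy" -> buffer=???????????ZRyzB -> prefix_len=0
Fragment 3: offset=7 data="VLnp" -> buffer=???????VLnpZRyzB -> prefix_len=0
Fragment 4: offset=0 data="TOSy" -> buffer=TOSy???VLnpZRyzB -> prefix_len=4
Fragment 5: offset=4 data="pbS" -> buffer=TOSypbSVLnpZRyzB -> prefix_len=16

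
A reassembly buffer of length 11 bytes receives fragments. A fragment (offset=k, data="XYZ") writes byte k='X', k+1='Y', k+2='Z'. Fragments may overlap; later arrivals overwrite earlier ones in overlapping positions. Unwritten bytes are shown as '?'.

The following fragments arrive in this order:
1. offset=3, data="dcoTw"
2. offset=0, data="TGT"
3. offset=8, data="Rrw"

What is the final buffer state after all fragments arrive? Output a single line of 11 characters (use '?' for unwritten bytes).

Answer: TGTdcoTwRrw

Derivation:
Fragment 1: offset=3 data="dcoTw" -> buffer=???dcoTw???
Fragment 2: offset=0 data="TGT" -> buffer=TGTdcoTw???
Fragment 3: offset=8 data="Rrw" -> buffer=TGTdcoTwRrw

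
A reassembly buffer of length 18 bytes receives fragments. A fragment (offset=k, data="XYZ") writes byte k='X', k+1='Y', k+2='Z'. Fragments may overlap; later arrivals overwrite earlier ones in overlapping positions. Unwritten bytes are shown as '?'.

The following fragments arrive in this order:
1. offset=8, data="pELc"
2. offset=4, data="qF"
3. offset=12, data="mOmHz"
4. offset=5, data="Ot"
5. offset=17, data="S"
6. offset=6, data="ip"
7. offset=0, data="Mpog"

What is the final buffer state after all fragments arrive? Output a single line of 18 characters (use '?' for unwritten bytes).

Answer: MpogqOippELcmOmHzS

Derivation:
Fragment 1: offset=8 data="pELc" -> buffer=????????pELc??????
Fragment 2: offset=4 data="qF" -> buffer=????qF??pELc??????
Fragment 3: offset=12 data="mOmHz" -> buffer=????qF??pELcmOmHz?
Fragment 4: offset=5 data="Ot" -> buffer=????qOt?pELcmOmHz?
Fragment 5: offset=17 data="S" -> buffer=????qOt?pELcmOmHzS
Fragment 6: offset=6 data="ip" -> buffer=????qOippELcmOmHzS
Fragment 7: offset=0 data="Mpog" -> buffer=MpogqOippELcmOmHzS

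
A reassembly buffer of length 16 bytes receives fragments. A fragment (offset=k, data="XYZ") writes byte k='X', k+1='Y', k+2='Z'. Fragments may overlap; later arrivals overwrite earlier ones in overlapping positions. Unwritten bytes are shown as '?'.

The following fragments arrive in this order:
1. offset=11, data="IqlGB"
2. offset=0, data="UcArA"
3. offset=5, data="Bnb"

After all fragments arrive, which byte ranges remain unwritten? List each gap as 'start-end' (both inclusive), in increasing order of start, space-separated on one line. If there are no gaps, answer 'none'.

Fragment 1: offset=11 len=5
Fragment 2: offset=0 len=5
Fragment 3: offset=5 len=3
Gaps: 8-10

Answer: 8-10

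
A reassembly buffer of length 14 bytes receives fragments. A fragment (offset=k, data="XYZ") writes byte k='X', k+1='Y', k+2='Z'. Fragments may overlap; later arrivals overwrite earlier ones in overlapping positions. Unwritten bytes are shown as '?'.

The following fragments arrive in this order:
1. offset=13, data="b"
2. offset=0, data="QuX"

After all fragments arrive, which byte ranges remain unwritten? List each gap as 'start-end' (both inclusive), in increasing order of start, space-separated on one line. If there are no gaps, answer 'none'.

Fragment 1: offset=13 len=1
Fragment 2: offset=0 len=3
Gaps: 3-12

Answer: 3-12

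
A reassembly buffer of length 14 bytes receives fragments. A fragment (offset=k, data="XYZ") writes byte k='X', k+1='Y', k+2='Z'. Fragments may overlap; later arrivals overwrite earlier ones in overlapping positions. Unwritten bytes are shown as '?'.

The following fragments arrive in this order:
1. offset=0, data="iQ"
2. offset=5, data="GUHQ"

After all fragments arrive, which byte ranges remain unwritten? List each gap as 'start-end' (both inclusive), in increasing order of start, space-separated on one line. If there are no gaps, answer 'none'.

Answer: 2-4 9-13

Derivation:
Fragment 1: offset=0 len=2
Fragment 2: offset=5 len=4
Gaps: 2-4 9-13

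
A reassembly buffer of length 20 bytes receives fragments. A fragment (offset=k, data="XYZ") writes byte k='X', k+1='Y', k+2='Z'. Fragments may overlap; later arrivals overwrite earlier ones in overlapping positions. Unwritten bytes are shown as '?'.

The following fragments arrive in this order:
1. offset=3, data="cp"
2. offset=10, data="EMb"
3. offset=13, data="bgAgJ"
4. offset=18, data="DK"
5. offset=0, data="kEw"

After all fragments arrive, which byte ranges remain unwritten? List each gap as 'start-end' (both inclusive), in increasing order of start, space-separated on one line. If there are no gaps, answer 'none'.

Answer: 5-9

Derivation:
Fragment 1: offset=3 len=2
Fragment 2: offset=10 len=3
Fragment 3: offset=13 len=5
Fragment 4: offset=18 len=2
Fragment 5: offset=0 len=3
Gaps: 5-9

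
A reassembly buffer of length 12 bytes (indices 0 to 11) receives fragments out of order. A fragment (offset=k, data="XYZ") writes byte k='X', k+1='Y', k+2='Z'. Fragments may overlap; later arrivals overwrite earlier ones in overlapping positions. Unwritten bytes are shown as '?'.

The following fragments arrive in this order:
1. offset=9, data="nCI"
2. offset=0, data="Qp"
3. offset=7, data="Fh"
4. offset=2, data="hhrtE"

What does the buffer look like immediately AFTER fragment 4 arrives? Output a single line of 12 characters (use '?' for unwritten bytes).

Answer: QphhrtEFhnCI

Derivation:
Fragment 1: offset=9 data="nCI" -> buffer=?????????nCI
Fragment 2: offset=0 data="Qp" -> buffer=Qp???????nCI
Fragment 3: offset=7 data="Fh" -> buffer=Qp?????FhnCI
Fragment 4: offset=2 data="hhrtE" -> buffer=QphhrtEFhnCI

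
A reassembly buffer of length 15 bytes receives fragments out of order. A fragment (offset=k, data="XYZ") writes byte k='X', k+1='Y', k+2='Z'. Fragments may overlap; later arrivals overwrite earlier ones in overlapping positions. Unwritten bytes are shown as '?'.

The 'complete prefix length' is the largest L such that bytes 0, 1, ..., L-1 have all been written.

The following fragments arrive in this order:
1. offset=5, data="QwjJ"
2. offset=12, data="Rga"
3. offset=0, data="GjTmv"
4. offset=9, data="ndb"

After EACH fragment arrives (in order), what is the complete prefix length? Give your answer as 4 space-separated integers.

Answer: 0 0 9 15

Derivation:
Fragment 1: offset=5 data="QwjJ" -> buffer=?????QwjJ?????? -> prefix_len=0
Fragment 2: offset=12 data="Rga" -> buffer=?????QwjJ???Rga -> prefix_len=0
Fragment 3: offset=0 data="GjTmv" -> buffer=GjTmvQwjJ???Rga -> prefix_len=9
Fragment 4: offset=9 data="ndb" -> buffer=GjTmvQwjJndbRga -> prefix_len=15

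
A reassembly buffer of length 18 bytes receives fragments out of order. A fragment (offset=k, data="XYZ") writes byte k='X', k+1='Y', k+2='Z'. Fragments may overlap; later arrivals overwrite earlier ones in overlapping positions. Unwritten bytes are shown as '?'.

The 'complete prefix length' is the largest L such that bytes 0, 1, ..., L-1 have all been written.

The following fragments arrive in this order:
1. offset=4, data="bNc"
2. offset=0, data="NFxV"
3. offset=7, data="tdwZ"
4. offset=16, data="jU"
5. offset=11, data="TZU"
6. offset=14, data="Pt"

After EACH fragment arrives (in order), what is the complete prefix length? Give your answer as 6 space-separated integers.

Fragment 1: offset=4 data="bNc" -> buffer=????bNc??????????? -> prefix_len=0
Fragment 2: offset=0 data="NFxV" -> buffer=NFxVbNc??????????? -> prefix_len=7
Fragment 3: offset=7 data="tdwZ" -> buffer=NFxVbNctdwZ??????? -> prefix_len=11
Fragment 4: offset=16 data="jU" -> buffer=NFxVbNctdwZ?????jU -> prefix_len=11
Fragment 5: offset=11 data="TZU" -> buffer=NFxVbNctdwZTZU??jU -> prefix_len=14
Fragment 6: offset=14 data="Pt" -> buffer=NFxVbNctdwZTZUPtjU -> prefix_len=18

Answer: 0 7 11 11 14 18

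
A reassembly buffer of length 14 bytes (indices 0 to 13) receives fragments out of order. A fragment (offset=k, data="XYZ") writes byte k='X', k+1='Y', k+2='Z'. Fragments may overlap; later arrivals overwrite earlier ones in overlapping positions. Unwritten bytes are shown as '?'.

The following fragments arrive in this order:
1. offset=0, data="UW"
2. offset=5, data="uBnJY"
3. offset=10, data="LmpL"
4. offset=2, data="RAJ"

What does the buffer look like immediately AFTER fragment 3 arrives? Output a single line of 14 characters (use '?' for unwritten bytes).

Fragment 1: offset=0 data="UW" -> buffer=UW????????????
Fragment 2: offset=5 data="uBnJY" -> buffer=UW???uBnJY????
Fragment 3: offset=10 data="LmpL" -> buffer=UW???uBnJYLmpL

Answer: UW???uBnJYLmpL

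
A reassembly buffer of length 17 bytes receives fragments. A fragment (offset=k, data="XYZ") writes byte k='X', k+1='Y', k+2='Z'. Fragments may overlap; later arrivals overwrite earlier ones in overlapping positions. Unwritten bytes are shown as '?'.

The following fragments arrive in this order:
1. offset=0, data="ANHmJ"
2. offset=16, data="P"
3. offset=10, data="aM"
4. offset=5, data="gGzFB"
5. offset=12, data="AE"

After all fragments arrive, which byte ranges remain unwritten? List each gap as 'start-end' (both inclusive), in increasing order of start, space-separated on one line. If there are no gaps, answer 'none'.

Answer: 14-15

Derivation:
Fragment 1: offset=0 len=5
Fragment 2: offset=16 len=1
Fragment 3: offset=10 len=2
Fragment 4: offset=5 len=5
Fragment 5: offset=12 len=2
Gaps: 14-15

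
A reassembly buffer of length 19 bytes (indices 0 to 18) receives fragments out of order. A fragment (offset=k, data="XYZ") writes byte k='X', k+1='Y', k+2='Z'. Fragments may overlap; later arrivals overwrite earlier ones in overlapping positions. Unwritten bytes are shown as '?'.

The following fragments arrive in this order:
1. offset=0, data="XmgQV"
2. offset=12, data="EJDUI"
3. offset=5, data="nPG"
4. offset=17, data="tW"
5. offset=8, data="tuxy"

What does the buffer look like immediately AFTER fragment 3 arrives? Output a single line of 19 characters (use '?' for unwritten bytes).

Fragment 1: offset=0 data="XmgQV" -> buffer=XmgQV??????????????
Fragment 2: offset=12 data="EJDUI" -> buffer=XmgQV???????EJDUI??
Fragment 3: offset=5 data="nPG" -> buffer=XmgQVnPG????EJDUI??

Answer: XmgQVnPG????EJDUI??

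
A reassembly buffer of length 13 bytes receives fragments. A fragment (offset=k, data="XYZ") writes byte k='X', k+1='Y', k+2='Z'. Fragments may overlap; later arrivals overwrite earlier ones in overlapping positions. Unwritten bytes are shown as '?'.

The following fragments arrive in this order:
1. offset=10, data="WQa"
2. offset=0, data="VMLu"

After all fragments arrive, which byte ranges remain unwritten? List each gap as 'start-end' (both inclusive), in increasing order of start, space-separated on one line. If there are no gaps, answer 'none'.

Answer: 4-9

Derivation:
Fragment 1: offset=10 len=3
Fragment 2: offset=0 len=4
Gaps: 4-9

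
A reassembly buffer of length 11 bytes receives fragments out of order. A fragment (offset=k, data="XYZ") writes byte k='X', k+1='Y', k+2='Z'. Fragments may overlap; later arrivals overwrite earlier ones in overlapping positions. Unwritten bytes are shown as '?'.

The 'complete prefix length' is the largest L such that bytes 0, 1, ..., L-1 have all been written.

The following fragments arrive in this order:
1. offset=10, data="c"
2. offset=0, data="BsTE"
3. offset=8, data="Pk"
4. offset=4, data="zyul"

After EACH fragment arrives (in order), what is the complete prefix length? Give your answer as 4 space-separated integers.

Answer: 0 4 4 11

Derivation:
Fragment 1: offset=10 data="c" -> buffer=??????????c -> prefix_len=0
Fragment 2: offset=0 data="BsTE" -> buffer=BsTE??????c -> prefix_len=4
Fragment 3: offset=8 data="Pk" -> buffer=BsTE????Pkc -> prefix_len=4
Fragment 4: offset=4 data="zyul" -> buffer=BsTEzyulPkc -> prefix_len=11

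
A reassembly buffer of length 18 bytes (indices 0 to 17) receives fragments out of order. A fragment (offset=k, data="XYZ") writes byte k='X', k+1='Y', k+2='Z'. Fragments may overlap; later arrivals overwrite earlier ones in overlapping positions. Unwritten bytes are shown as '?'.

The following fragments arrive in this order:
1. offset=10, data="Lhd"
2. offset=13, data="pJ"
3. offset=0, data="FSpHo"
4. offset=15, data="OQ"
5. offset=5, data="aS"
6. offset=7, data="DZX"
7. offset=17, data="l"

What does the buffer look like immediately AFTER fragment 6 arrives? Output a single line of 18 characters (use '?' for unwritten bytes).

Fragment 1: offset=10 data="Lhd" -> buffer=??????????Lhd?????
Fragment 2: offset=13 data="pJ" -> buffer=??????????LhdpJ???
Fragment 3: offset=0 data="FSpHo" -> buffer=FSpHo?????LhdpJ???
Fragment 4: offset=15 data="OQ" -> buffer=FSpHo?????LhdpJOQ?
Fragment 5: offset=5 data="aS" -> buffer=FSpHoaS???LhdpJOQ?
Fragment 6: offset=7 data="DZX" -> buffer=FSpHoaSDZXLhdpJOQ?

Answer: FSpHoaSDZXLhdpJOQ?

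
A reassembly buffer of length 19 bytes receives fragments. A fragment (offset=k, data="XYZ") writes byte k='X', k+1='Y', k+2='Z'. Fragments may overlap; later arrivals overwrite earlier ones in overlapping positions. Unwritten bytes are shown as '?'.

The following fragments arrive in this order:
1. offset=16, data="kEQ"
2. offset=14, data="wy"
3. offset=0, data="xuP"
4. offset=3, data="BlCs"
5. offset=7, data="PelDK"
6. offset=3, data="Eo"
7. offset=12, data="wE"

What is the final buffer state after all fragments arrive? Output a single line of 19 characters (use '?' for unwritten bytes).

Answer: xuPEoCsPelDKwEwykEQ

Derivation:
Fragment 1: offset=16 data="kEQ" -> buffer=????????????????kEQ
Fragment 2: offset=14 data="wy" -> buffer=??????????????wykEQ
Fragment 3: offset=0 data="xuP" -> buffer=xuP???????????wykEQ
Fragment 4: offset=3 data="BlCs" -> buffer=xuPBlCs???????wykEQ
Fragment 5: offset=7 data="PelDK" -> buffer=xuPBlCsPelDK??wykEQ
Fragment 6: offset=3 data="Eo" -> buffer=xuPEoCsPelDK??wykEQ
Fragment 7: offset=12 data="wE" -> buffer=xuPEoCsPelDKwEwykEQ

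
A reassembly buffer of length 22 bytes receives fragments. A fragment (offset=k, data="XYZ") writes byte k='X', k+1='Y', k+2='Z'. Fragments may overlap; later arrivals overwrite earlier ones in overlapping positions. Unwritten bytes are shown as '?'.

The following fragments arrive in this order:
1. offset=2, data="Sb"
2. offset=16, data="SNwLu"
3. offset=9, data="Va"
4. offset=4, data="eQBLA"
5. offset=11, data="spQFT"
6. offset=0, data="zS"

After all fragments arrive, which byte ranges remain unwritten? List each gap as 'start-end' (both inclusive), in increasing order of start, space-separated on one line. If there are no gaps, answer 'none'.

Answer: 21-21

Derivation:
Fragment 1: offset=2 len=2
Fragment 2: offset=16 len=5
Fragment 3: offset=9 len=2
Fragment 4: offset=4 len=5
Fragment 5: offset=11 len=5
Fragment 6: offset=0 len=2
Gaps: 21-21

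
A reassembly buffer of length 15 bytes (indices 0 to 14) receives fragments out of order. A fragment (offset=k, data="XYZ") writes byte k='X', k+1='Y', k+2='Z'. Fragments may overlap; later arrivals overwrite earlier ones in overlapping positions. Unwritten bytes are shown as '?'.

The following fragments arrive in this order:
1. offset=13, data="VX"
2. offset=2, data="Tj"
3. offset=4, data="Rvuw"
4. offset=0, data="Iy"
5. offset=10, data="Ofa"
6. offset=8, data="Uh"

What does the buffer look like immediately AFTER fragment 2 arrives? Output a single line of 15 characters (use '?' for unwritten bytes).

Fragment 1: offset=13 data="VX" -> buffer=?????????????VX
Fragment 2: offset=2 data="Tj" -> buffer=??Tj?????????VX

Answer: ??Tj?????????VX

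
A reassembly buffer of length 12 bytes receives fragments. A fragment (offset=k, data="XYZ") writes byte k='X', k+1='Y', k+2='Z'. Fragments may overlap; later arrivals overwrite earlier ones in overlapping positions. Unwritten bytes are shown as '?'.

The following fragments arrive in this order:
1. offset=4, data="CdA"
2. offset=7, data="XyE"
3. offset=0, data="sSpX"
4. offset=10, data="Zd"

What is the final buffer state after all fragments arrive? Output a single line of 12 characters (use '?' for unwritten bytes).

Answer: sSpXCdAXyEZd

Derivation:
Fragment 1: offset=4 data="CdA" -> buffer=????CdA?????
Fragment 2: offset=7 data="XyE" -> buffer=????CdAXyE??
Fragment 3: offset=0 data="sSpX" -> buffer=sSpXCdAXyE??
Fragment 4: offset=10 data="Zd" -> buffer=sSpXCdAXyEZd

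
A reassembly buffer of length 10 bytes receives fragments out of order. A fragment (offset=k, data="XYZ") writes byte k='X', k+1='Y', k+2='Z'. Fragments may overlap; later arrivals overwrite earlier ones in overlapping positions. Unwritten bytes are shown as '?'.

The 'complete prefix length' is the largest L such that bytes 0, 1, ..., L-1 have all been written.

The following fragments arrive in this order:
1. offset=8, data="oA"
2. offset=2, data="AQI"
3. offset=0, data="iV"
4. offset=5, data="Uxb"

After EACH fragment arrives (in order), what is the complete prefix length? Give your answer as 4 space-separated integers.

Fragment 1: offset=8 data="oA" -> buffer=????????oA -> prefix_len=0
Fragment 2: offset=2 data="AQI" -> buffer=??AQI???oA -> prefix_len=0
Fragment 3: offset=0 data="iV" -> buffer=iVAQI???oA -> prefix_len=5
Fragment 4: offset=5 data="Uxb" -> buffer=iVAQIUxboA -> prefix_len=10

Answer: 0 0 5 10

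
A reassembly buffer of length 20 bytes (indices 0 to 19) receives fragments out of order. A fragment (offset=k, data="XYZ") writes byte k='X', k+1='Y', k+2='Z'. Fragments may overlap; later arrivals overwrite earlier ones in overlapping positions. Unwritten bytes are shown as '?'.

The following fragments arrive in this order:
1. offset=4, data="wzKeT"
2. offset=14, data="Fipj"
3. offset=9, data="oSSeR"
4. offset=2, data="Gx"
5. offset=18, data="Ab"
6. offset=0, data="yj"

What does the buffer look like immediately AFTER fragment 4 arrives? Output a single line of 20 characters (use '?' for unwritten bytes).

Fragment 1: offset=4 data="wzKeT" -> buffer=????wzKeT???????????
Fragment 2: offset=14 data="Fipj" -> buffer=????wzKeT?????Fipj??
Fragment 3: offset=9 data="oSSeR" -> buffer=????wzKeToSSeRFipj??
Fragment 4: offset=2 data="Gx" -> buffer=??GxwzKeToSSeRFipj??

Answer: ??GxwzKeToSSeRFipj??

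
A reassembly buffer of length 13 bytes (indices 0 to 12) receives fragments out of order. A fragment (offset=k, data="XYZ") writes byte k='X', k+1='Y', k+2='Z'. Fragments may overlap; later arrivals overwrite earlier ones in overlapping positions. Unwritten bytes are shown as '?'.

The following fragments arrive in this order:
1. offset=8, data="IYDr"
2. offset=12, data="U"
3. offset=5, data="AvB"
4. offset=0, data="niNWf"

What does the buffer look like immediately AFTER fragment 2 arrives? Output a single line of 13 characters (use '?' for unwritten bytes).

Answer: ????????IYDrU

Derivation:
Fragment 1: offset=8 data="IYDr" -> buffer=????????IYDr?
Fragment 2: offset=12 data="U" -> buffer=????????IYDrU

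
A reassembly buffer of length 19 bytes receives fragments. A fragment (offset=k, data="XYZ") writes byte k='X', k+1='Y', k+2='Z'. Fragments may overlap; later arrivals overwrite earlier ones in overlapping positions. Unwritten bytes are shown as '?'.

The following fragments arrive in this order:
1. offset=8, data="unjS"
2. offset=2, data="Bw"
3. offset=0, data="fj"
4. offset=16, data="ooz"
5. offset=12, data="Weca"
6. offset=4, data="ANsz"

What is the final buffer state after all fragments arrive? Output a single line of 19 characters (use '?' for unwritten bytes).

Answer: fjBwANszunjSWecaooz

Derivation:
Fragment 1: offset=8 data="unjS" -> buffer=????????unjS???????
Fragment 2: offset=2 data="Bw" -> buffer=??Bw????unjS???????
Fragment 3: offset=0 data="fj" -> buffer=fjBw????unjS???????
Fragment 4: offset=16 data="ooz" -> buffer=fjBw????unjS????ooz
Fragment 5: offset=12 data="Weca" -> buffer=fjBw????unjSWecaooz
Fragment 6: offset=4 data="ANsz" -> buffer=fjBwANszunjSWecaooz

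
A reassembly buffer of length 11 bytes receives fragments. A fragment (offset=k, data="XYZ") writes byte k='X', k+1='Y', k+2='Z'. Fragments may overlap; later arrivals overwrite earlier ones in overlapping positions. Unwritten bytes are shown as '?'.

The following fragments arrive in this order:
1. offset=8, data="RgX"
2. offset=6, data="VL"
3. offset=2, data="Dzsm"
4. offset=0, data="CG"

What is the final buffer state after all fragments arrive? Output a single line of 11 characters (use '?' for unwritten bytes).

Answer: CGDzsmVLRgX

Derivation:
Fragment 1: offset=8 data="RgX" -> buffer=????????RgX
Fragment 2: offset=6 data="VL" -> buffer=??????VLRgX
Fragment 3: offset=2 data="Dzsm" -> buffer=??DzsmVLRgX
Fragment 4: offset=0 data="CG" -> buffer=CGDzsmVLRgX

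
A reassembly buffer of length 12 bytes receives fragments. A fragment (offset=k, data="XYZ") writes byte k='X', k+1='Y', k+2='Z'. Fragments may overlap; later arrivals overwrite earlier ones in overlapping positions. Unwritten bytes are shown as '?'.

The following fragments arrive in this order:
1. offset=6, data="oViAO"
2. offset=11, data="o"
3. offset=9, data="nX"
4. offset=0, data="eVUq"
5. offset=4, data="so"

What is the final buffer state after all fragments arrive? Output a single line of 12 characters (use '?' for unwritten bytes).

Answer: eVUqsooVinXo

Derivation:
Fragment 1: offset=6 data="oViAO" -> buffer=??????oViAO?
Fragment 2: offset=11 data="o" -> buffer=??????oViAOo
Fragment 3: offset=9 data="nX" -> buffer=??????oVinXo
Fragment 4: offset=0 data="eVUq" -> buffer=eVUq??oVinXo
Fragment 5: offset=4 data="so" -> buffer=eVUqsooVinXo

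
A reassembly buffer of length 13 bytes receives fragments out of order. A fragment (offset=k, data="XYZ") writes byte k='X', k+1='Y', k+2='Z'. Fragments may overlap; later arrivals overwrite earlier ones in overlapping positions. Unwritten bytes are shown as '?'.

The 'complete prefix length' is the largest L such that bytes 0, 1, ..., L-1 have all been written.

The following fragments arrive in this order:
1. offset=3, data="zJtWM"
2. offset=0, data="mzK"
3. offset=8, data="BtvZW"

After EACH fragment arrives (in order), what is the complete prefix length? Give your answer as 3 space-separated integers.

Answer: 0 8 13

Derivation:
Fragment 1: offset=3 data="zJtWM" -> buffer=???zJtWM????? -> prefix_len=0
Fragment 2: offset=0 data="mzK" -> buffer=mzKzJtWM????? -> prefix_len=8
Fragment 3: offset=8 data="BtvZW" -> buffer=mzKzJtWMBtvZW -> prefix_len=13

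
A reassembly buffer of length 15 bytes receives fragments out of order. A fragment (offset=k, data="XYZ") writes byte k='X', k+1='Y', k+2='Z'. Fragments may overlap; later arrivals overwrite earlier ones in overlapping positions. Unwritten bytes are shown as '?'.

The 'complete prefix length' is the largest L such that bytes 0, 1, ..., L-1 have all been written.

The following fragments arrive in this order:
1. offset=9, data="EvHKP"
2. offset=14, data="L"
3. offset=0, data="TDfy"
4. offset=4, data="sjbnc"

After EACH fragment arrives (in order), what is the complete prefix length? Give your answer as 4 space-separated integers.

Fragment 1: offset=9 data="EvHKP" -> buffer=?????????EvHKP? -> prefix_len=0
Fragment 2: offset=14 data="L" -> buffer=?????????EvHKPL -> prefix_len=0
Fragment 3: offset=0 data="TDfy" -> buffer=TDfy?????EvHKPL -> prefix_len=4
Fragment 4: offset=4 data="sjbnc" -> buffer=TDfysjbncEvHKPL -> prefix_len=15

Answer: 0 0 4 15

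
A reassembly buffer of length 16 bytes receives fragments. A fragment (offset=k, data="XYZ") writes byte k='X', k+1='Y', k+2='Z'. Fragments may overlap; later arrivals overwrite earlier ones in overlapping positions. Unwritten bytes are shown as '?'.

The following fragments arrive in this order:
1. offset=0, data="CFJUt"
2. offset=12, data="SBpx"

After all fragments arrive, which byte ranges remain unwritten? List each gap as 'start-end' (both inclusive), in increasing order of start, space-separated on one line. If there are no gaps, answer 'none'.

Answer: 5-11

Derivation:
Fragment 1: offset=0 len=5
Fragment 2: offset=12 len=4
Gaps: 5-11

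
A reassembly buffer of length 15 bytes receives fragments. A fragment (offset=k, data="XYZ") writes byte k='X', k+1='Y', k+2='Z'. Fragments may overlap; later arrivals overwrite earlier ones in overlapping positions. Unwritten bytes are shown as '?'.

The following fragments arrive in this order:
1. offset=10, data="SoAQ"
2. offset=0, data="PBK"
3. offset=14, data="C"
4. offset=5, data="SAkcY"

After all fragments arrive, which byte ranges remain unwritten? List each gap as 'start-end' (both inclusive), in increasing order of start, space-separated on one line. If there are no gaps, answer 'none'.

Fragment 1: offset=10 len=4
Fragment 2: offset=0 len=3
Fragment 3: offset=14 len=1
Fragment 4: offset=5 len=5
Gaps: 3-4

Answer: 3-4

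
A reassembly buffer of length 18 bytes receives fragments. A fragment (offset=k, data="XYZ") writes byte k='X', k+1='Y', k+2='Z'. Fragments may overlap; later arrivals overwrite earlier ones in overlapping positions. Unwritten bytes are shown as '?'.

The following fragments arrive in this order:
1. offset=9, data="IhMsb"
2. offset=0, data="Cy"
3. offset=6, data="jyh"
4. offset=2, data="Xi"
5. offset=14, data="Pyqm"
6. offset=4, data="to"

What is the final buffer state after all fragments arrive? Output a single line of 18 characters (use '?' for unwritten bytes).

Fragment 1: offset=9 data="IhMsb" -> buffer=?????????IhMsb????
Fragment 2: offset=0 data="Cy" -> buffer=Cy???????IhMsb????
Fragment 3: offset=6 data="jyh" -> buffer=Cy????jyhIhMsb????
Fragment 4: offset=2 data="Xi" -> buffer=CyXi??jyhIhMsb????
Fragment 5: offset=14 data="Pyqm" -> buffer=CyXi??jyhIhMsbPyqm
Fragment 6: offset=4 data="to" -> buffer=CyXitojyhIhMsbPyqm

Answer: CyXitojyhIhMsbPyqm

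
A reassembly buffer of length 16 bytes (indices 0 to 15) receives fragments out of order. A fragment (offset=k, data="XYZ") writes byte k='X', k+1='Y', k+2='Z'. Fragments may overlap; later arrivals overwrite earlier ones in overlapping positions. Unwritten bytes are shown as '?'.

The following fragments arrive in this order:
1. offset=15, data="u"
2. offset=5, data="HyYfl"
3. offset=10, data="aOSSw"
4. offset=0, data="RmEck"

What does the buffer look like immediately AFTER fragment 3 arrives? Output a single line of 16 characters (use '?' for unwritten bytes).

Fragment 1: offset=15 data="u" -> buffer=???????????????u
Fragment 2: offset=5 data="HyYfl" -> buffer=?????HyYfl?????u
Fragment 3: offset=10 data="aOSSw" -> buffer=?????HyYflaOSSwu

Answer: ?????HyYflaOSSwu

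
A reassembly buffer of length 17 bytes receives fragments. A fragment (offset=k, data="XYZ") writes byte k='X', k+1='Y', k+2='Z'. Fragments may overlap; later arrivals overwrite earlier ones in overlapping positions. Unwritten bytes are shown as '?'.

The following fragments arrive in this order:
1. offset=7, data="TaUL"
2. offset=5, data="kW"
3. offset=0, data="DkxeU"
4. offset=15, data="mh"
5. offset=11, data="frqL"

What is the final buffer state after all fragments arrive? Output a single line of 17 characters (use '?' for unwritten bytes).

Answer: DkxeUkWTaULfrqLmh

Derivation:
Fragment 1: offset=7 data="TaUL" -> buffer=???????TaUL??????
Fragment 2: offset=5 data="kW" -> buffer=?????kWTaUL??????
Fragment 3: offset=0 data="DkxeU" -> buffer=DkxeUkWTaUL??????
Fragment 4: offset=15 data="mh" -> buffer=DkxeUkWTaUL????mh
Fragment 5: offset=11 data="frqL" -> buffer=DkxeUkWTaULfrqLmh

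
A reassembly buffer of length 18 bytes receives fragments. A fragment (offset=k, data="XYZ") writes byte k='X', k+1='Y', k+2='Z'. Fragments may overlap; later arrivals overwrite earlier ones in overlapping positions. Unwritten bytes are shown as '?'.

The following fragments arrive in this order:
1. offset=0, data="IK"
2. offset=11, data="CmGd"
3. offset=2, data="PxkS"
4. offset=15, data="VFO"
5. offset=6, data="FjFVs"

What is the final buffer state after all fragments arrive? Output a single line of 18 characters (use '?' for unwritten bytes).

Fragment 1: offset=0 data="IK" -> buffer=IK????????????????
Fragment 2: offset=11 data="CmGd" -> buffer=IK?????????CmGd???
Fragment 3: offset=2 data="PxkS" -> buffer=IKPxkS?????CmGd???
Fragment 4: offset=15 data="VFO" -> buffer=IKPxkS?????CmGdVFO
Fragment 5: offset=6 data="FjFVs" -> buffer=IKPxkSFjFVsCmGdVFO

Answer: IKPxkSFjFVsCmGdVFO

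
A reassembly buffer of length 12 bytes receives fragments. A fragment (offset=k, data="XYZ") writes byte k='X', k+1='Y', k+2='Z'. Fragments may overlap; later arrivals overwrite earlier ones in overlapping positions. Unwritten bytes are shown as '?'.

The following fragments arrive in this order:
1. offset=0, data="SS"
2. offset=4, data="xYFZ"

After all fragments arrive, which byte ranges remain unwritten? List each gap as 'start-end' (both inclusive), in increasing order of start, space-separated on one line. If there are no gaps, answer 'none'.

Answer: 2-3 8-11

Derivation:
Fragment 1: offset=0 len=2
Fragment 2: offset=4 len=4
Gaps: 2-3 8-11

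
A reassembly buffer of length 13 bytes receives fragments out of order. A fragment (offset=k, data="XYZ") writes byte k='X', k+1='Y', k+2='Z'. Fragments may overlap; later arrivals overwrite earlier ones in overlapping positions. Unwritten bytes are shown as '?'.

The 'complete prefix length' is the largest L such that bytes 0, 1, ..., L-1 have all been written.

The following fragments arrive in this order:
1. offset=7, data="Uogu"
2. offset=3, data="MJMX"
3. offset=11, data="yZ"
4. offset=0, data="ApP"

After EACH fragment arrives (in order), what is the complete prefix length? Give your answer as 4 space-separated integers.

Fragment 1: offset=7 data="Uogu" -> buffer=???????Uogu?? -> prefix_len=0
Fragment 2: offset=3 data="MJMX" -> buffer=???MJMXUogu?? -> prefix_len=0
Fragment 3: offset=11 data="yZ" -> buffer=???MJMXUoguyZ -> prefix_len=0
Fragment 4: offset=0 data="ApP" -> buffer=ApPMJMXUoguyZ -> prefix_len=13

Answer: 0 0 0 13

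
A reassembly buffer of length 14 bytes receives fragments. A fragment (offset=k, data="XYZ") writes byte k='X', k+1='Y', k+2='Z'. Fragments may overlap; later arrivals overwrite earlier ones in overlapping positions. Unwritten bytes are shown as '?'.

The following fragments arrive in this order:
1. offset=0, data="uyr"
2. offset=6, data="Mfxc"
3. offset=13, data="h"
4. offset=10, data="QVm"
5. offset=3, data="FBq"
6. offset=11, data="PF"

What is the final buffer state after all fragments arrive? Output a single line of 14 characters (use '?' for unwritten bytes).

Fragment 1: offset=0 data="uyr" -> buffer=uyr???????????
Fragment 2: offset=6 data="Mfxc" -> buffer=uyr???Mfxc????
Fragment 3: offset=13 data="h" -> buffer=uyr???Mfxc???h
Fragment 4: offset=10 data="QVm" -> buffer=uyr???MfxcQVmh
Fragment 5: offset=3 data="FBq" -> buffer=uyrFBqMfxcQVmh
Fragment 6: offset=11 data="PF" -> buffer=uyrFBqMfxcQPFh

Answer: uyrFBqMfxcQPFh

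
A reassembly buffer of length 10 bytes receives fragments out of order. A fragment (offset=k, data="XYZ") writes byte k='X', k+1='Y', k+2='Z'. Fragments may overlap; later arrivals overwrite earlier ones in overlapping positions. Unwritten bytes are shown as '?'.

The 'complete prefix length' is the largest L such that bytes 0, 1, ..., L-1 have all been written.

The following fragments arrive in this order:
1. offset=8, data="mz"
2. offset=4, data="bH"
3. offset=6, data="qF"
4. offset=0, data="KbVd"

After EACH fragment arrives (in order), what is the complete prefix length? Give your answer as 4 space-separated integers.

Fragment 1: offset=8 data="mz" -> buffer=????????mz -> prefix_len=0
Fragment 2: offset=4 data="bH" -> buffer=????bH??mz -> prefix_len=0
Fragment 3: offset=6 data="qF" -> buffer=????bHqFmz -> prefix_len=0
Fragment 4: offset=0 data="KbVd" -> buffer=KbVdbHqFmz -> prefix_len=10

Answer: 0 0 0 10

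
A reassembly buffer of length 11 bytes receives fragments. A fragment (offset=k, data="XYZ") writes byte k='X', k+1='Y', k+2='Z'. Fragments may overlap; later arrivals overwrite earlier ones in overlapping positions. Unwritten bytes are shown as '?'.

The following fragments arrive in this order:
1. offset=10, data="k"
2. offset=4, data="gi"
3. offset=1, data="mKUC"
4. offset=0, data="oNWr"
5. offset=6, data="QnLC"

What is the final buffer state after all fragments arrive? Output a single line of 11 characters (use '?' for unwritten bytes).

Fragment 1: offset=10 data="k" -> buffer=??????????k
Fragment 2: offset=4 data="gi" -> buffer=????gi????k
Fragment 3: offset=1 data="mKUC" -> buffer=?mKUCi????k
Fragment 4: offset=0 data="oNWr" -> buffer=oNWrCi????k
Fragment 5: offset=6 data="QnLC" -> buffer=oNWrCiQnLCk

Answer: oNWrCiQnLCk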